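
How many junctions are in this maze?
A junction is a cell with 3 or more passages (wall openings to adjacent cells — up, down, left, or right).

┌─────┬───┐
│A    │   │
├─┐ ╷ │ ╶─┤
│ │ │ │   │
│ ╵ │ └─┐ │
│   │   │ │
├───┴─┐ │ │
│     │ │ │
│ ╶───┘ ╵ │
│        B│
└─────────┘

Checking each cell for number of passages:

Junctions found (3+ passages):
  (0, 1): 3 passages
  (4, 3): 3 passages
Total junctions: 2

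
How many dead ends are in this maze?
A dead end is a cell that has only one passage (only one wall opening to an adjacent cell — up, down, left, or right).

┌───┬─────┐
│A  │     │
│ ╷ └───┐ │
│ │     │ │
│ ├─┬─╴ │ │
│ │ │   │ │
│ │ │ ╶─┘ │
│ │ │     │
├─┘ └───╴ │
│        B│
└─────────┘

Checking each cell for number of passages:

Dead ends found at positions:
  (0, 2)
  (2, 1)
  (3, 0)
  (4, 0)
Total dead ends: 4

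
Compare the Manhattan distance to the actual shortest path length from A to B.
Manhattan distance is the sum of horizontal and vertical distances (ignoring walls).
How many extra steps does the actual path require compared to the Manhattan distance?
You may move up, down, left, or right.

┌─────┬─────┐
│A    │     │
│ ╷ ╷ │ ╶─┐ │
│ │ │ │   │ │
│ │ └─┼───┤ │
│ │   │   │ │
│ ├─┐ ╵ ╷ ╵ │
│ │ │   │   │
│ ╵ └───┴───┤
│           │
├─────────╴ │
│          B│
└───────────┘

Manhattan distance: |5 - 0| + |5 - 0| = 10
Actual path length: 10
Extra steps: 10 - 10 = 0

Solution:

┌─────┬─────┐
│A    │     │
│ ╷ ╷ │ ╶─┐ │
│↓│ │ │   │ │
│ │ └─┼───┤ │
│↓│   │   │ │
│ ├─┐ ╵ ╷ ╵ │
│↓│ │   │   │
│ ╵ └───┴───┤
│↳ → → → → ↓│
├─────────╴ │
│          B│
└───────────┘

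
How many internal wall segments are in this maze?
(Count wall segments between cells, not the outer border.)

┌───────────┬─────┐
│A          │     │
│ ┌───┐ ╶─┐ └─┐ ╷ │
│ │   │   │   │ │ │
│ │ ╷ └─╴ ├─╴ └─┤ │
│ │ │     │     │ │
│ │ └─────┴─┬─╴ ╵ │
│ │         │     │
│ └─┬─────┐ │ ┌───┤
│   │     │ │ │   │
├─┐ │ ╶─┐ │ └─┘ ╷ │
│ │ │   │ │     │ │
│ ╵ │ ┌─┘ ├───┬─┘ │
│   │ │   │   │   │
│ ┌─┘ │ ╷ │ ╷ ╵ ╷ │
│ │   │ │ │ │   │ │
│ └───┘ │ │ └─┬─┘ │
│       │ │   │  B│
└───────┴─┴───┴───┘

Counting internal wall segments:
Total internal walls: 64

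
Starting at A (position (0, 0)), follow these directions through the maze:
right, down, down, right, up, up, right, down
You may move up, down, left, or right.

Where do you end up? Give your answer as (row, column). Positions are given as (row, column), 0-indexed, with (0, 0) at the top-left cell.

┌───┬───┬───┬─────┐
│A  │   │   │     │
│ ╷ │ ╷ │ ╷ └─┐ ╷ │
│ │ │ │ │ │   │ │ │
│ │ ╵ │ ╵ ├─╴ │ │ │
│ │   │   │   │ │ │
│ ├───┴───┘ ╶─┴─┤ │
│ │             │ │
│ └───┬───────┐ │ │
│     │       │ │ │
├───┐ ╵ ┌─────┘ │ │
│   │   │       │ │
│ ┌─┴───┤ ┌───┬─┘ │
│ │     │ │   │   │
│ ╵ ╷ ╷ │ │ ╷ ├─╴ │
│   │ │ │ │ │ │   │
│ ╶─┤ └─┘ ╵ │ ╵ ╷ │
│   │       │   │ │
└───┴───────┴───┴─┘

Following directions step by step:
Start: (0, 0)
  right: (0, 0) → (0, 1)
  down: (0, 1) → (1, 1)
  down: (1, 1) → (2, 1)
  right: (2, 1) → (2, 2)
  up: (2, 2) → (1, 2)
  up: (1, 2) → (0, 2)
  right: (0, 2) → (0, 3)
  down: (0, 3) → (1, 3)
Final position: (1, 3)

Path taken:

┌───┬───┬───┬─────┐
│A ↓│↱ ↓│   │     │
│ ╷ │ ╷ │ ╷ └─┐ ╷ │
│ │↓│↑│B│ │   │ │ │
│ │ ╵ │ ╵ ├─╴ │ │ │
│ │↳ ↑│   │   │ │ │
│ ├───┴───┘ ╶─┴─┤ │
│ │             │ │
│ └───┬───────┐ │ │
│     │       │ │ │
├───┐ ╵ ┌─────┘ │ │
│   │   │       │ │
│ ┌─┴───┤ ┌───┬─┘ │
│ │     │ │   │   │
│ ╵ ╷ ╷ │ │ ╷ ├─╴ │
│   │ │ │ │ │ │   │
│ ╶─┤ └─┘ ╵ │ ╵ ╷ │
│   │       │   │ │
└───┴───────┴───┴─┘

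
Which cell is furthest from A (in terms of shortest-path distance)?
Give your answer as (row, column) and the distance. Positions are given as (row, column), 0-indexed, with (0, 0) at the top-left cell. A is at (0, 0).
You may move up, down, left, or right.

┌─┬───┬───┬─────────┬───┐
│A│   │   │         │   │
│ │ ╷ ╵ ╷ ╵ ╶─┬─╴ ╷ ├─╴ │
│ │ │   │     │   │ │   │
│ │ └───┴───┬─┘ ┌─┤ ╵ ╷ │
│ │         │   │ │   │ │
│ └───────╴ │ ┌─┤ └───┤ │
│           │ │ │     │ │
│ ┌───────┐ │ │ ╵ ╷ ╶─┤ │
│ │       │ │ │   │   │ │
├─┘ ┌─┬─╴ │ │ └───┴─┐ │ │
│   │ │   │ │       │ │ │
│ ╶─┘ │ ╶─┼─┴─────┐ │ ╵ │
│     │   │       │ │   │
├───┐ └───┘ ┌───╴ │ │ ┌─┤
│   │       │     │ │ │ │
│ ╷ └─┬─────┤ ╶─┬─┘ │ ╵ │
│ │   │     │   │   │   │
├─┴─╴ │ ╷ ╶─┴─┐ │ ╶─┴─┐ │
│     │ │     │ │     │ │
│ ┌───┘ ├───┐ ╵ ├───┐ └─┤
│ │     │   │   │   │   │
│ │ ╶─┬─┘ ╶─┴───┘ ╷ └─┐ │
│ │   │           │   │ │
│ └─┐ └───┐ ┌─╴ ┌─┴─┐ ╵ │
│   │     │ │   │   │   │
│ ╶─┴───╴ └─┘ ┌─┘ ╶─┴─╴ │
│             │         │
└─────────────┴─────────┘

Computing BFS distances from A to all cells:
Furthest cell: (6, 4)
Distance: 102 steps

Path from A to the furthest cell:

┌─┬───┬───┬─────────┬───┐
│A│↱ ↓│↱ ↓│↱ → → ↓  │   │
│ │ ╷ ╵ ╷ ╵ ╶─┬─╴ ╷ ├─╴ │
│↓│↑│↳ ↑│↳ ↑  │↓ ↲│ │   │
│ │ └───┴───┬─┘ ┌─┤ ╵ ╷ │
│↓│↑ ← ← ← ↰│↓ ↲│ │   │ │
│ └───────╴ │ ┌─┤ └───┤ │
│↳ → → → → ↑│↓│ │     │ │
│ ┌───────┐ │ │ ╵ ╷ ╶─┤ │
│ │↱ → → ↓│ │↓│   │   │ │
├─┘ ┌─┬─╴ │ │ └───┴─┐ │ │
│↱ ↑│ │↓ ↲│ │↳ → → ↓│ │ │
│ ╶─┘ │ ╶─┼─┴─────┐ │ ╵ │
│↑ ← ↰│↳ B│↓ ← ← ↰│↓│   │
├───┐ └───┘ ┌───╴ │ │ ┌─┤
│   │↑ ← ← ↲│↱ → ↑│↓│ │ │
│ ╷ └─┬─────┤ ╶─┬─┘ │ ╵ │
│ │   │↱ ↓  │↑ ↰│↓ ↲│   │
├─┴─╴ │ ╷ ╶─┴─┐ │ ╶─┴─┐ │
│     │↑│↳ → ↓│↑│↳ → ↓│ │
│ ┌───┘ ├───┐ ╵ ├───┐ └─┤
│ │↱ → ↑│   │↳ ↑│↓ ↰│↳ ↓│
│ │ ╶─┬─┘ ╶─┴───┘ ╷ └─┐ │
│ │↑ ↰│        ↓ ↲│↑ ↰│↓│
│ └─┐ └───┐ ┌─╴ ┌─┴─┐ ╵ │
│   │↑ ← ↰│ │↓ ↲│   │↑ ↲│
│ ╶─┴───╴ └─┘ ┌─┘ ╶─┴─╴ │
│        ↑ ← ↲│         │
└─────────────┴─────────┘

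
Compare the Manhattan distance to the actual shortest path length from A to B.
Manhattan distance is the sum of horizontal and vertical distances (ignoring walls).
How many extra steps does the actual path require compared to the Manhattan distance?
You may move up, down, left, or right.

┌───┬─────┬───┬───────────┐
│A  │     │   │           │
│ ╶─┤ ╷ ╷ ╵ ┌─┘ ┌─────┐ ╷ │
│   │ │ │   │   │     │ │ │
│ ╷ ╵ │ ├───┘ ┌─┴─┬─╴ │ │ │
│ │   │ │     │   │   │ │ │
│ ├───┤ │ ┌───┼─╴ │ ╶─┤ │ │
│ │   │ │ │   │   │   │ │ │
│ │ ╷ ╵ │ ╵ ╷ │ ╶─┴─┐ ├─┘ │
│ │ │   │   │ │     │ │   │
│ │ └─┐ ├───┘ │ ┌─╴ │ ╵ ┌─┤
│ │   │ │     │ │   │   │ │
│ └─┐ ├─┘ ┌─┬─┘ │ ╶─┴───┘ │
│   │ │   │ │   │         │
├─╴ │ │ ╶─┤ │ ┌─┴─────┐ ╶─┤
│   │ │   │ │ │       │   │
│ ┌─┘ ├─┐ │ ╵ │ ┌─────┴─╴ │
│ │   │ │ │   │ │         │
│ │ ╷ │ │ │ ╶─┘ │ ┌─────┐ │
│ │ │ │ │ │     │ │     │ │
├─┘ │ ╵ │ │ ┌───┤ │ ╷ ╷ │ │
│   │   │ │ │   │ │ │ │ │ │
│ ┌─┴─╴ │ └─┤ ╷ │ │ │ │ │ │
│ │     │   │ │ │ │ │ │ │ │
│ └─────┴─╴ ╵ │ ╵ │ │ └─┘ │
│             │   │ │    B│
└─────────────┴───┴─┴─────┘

Manhattan distance: |12 - 0| + |12 - 0| = 24
Actual path length: 50
Extra steps: 50 - 24 = 26

Solution:

┌───┬─────┬───┬───────────┐
│A  │↱ ↓  │   │           │
│ ╶─┤ ╷ ╷ ╵ ┌─┘ ┌─────┐ ╷ │
│↳ ↓│↑│↓│   │   │     │ │ │
│ ╷ ╵ │ ├───┘ ┌─┴─┬─╴ │ │ │
│ │↳ ↑│↓│     │   │   │ │ │
│ ├───┤ │ ┌───┼─╴ │ ╶─┤ │ │
│ │↓ ↰│↓│ │   │   │   │ │ │
│ │ ╷ ╵ │ ╵ ╷ │ ╶─┴─┐ ├─┘ │
│ │↓│↑ ↲│   │ │     │ │   │
│ │ └─┐ ├───┘ │ ┌─╴ │ ╵ ┌─┤
│ │↳ ↓│ │     │ │   │   │ │
│ └─┐ ├─┘ ┌─┬─┘ │ ╶─┴───┘ │
│   │↓│   │ │   │         │
├─╴ │ │ ╶─┤ │ ┌─┴─────┐ ╶─┤
│   │↓│   │ │ │       │   │
│ ┌─┘ ├─┐ │ ╵ │ ┌─────┴─╴ │
│ │↓ ↲│ │ │   │ │↱ → → → ↓│
│ │ ╷ │ │ │ ╶─┘ │ ┌─────┐ │
│ │↓│ │ │ │     │↑│     │↓│
├─┘ │ ╵ │ │ ┌───┤ │ ╷ ╷ │ │
│↓ ↲│   │ │ │↱ ↓│↑│ │ │ │↓│
│ ┌─┴─╴ │ └─┤ ╷ │ │ │ │ │ │
│↓│     │   │↑│↓│↑│ │ │ │↓│
│ └─────┴─╴ ╵ │ ╵ │ │ └─┘ │
│↳ → → → → → ↑│↳ ↑│ │    B│
└─────────────┴───┴─┴─────┘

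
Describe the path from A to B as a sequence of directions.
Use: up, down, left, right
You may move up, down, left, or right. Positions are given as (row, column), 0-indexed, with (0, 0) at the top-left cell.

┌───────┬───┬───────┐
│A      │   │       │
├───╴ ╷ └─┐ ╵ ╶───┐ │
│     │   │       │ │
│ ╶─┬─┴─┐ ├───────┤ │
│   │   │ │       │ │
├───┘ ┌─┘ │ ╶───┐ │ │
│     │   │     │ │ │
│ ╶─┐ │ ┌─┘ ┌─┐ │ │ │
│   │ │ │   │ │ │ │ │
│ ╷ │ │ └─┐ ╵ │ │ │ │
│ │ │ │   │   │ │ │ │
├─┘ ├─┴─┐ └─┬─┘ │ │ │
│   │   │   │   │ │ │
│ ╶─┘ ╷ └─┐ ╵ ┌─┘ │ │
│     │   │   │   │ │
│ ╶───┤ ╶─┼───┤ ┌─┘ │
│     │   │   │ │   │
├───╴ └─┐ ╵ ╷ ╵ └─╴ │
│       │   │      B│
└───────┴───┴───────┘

Finding the path and converting it to directions:
Path through cells: (0,0) → (0,1) → (0,2) → (0,3) → (1,3) → (1,4) → (2,4) → (3,4) → (3,3) → (4,3) → (5,3) → (5,4) → (6,4) → (6,5) → (7,5) → (7,6) → (6,6) → (6,7) → (5,7) → (4,7) → (3,7) → (3,6) → (3,5) → (2,5) → (2,6) → (2,7) → (2,8) → (3,8) → (4,8) → (5,8) → (6,8) → (7,8) → (7,7) → (8,7) → (9,7) → (9,8) → (9,9)
Directions: right, right, right, down, right, down, down, left, down, down, right, down, right, down, right, up, right, up, up, up, left, left, up, right, right, right, down, down, down, down, down, left, down, down, right, right

Solution:

┌───────┬───┬───────┐
│A → → ↓│   │       │
├───╴ ╷ └─┐ ╵ ╶───┐ │
│     │↳ ↓│       │ │
│ ╶─┬─┴─┐ ├───────┤ │
│   │   │↓│↱ → → ↓│ │
├───┘ ┌─┘ │ ╶───┐ │ │
│     │↓ ↲│↑ ← ↰│↓│ │
│ ╶─┐ │ ┌─┘ ┌─┐ │ │ │
│   │ │↓│   │ │↑│↓│ │
│ ╷ │ │ └─┐ ╵ │ │ │ │
│ │ │ │↳ ↓│   │↑│↓│ │
├─┘ ├─┴─┐ └─┬─┘ │ │ │
│   │   │↳ ↓│↱ ↑│↓│ │
│ ╶─┘ ╷ └─┐ ╵ ┌─┘ │ │
│     │   │↳ ↑│↓ ↲│ │
│ ╶───┤ ╶─┼───┤ ┌─┘ │
│     │   │   │↓│   │
├───╴ └─┐ ╵ ╷ ╵ └─╴ │
│       │   │  ↳ → B│
└───────┴───┴───────┘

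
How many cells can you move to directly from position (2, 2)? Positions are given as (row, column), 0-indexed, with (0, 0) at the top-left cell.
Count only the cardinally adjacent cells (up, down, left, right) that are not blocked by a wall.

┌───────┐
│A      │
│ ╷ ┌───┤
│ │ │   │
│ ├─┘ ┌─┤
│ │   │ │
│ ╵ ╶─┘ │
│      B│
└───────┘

Checking passable neighbors of (2, 2):
Neighbors: (1, 2), (2, 1)
Count: 2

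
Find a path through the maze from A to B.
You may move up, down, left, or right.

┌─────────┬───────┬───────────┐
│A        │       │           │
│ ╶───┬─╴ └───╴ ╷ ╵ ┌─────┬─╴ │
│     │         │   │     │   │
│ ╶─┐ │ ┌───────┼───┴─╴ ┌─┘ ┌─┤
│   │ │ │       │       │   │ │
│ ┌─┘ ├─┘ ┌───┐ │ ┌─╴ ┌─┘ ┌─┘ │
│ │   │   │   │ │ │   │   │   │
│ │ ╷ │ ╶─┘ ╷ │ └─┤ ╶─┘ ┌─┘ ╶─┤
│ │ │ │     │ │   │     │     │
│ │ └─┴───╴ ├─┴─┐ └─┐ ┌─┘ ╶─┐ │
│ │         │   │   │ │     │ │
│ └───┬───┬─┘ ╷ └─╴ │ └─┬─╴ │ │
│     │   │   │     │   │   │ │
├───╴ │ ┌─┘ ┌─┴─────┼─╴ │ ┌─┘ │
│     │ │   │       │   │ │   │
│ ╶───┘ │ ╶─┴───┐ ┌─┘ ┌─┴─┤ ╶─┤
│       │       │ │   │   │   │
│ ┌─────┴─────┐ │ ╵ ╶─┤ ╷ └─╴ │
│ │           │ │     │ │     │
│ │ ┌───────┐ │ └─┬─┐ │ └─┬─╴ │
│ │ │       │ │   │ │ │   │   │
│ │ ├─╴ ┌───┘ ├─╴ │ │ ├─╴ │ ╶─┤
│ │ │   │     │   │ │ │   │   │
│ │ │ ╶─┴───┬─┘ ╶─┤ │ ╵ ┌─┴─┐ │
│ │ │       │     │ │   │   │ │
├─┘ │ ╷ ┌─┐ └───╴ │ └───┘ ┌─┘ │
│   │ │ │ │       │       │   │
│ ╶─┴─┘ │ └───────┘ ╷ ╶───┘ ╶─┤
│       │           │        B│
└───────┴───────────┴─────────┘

Finding the shortest path through the maze:
Path length: 58 steps
Directions: right → right → right → right → down → right → right → right → up → right → down → right → up → right → right → right → right → right → down → left → down → left → down → left → down → left → down → down → right → down → left → down → left → down → right → down → down → down → right → up → right → up → left → up → up → right → down → right → right → down → left → down → right → down → down → left → down → right

Solution:

┌─────────┬───────┬───────────┐
│A → → → ↓│    ↱ ↓│↱ → → → → ↓│
│ ╶───┬─╴ └───╴ ╷ ╵ ┌─────┬─╴ │
│     │  ↳ → → ↑│↳ ↑│     │↓ ↲│
│ ╶─┐ │ ┌───────┼───┴─╴ ┌─┘ ┌─┤
│   │ │ │       │       │↓ ↲│ │
│ ┌─┘ ├─┘ ┌───┐ │ ┌─╴ ┌─┘ ┌─┘ │
│ │   │   │   │ │ │   │↓ ↲│   │
│ │ ╷ │ ╶─┘ ╷ │ └─┤ ╶─┘ ┌─┘ ╶─┤
│ │ │ │     │ │   │  ↓ ↲│     │
│ │ └─┴───╴ ├─┴─┐ └─┐ ┌─┘ ╶─┐ │
│ │         │   │   │↓│     │ │
│ └───┬───┬─┘ ╷ └─╴ │ └─┬─╴ │ │
│     │   │   │     │↳ ↓│   │ │
├───╴ │ ┌─┘ ┌─┴─────┼─╴ │ ┌─┘ │
│     │ │   │       │↓ ↲│ │   │
│ ╶───┘ │ ╶─┴───┐ ┌─┘ ┌─┴─┤ ╶─┤
│       │       │ │↓ ↲│↱ ↓│   │
│ ┌─────┴─────┐ │ ╵ ╶─┤ ╷ └─╴ │
│ │           │ │  ↳ ↓│↑│↳ → ↓│
│ │ ┌───────┐ │ └─┬─┐ │ └─┬─╴ │
│ │ │       │ │   │ │↓│↑ ↰│↓ ↲│
│ │ ├─╴ ┌───┘ ├─╴ │ │ ├─╴ │ ╶─┤
│ │ │   │     │   │ │↓│↱ ↑│↳ ↓│
│ │ │ ╶─┴───┬─┘ ╶─┤ │ ╵ ┌─┴─┐ │
│ │ │       │     │ │↳ ↑│   │↓│
├─┘ │ ╷ ┌─┐ └───╴ │ └───┘ ┌─┘ │
│   │ │ │ │       │       │↓ ↲│
│ ╶─┴─┘ │ └───────┘ ╷ ╶───┘ ╶─┤
│       │           │      ↳ B│
└───────┴───────────┴─────────┘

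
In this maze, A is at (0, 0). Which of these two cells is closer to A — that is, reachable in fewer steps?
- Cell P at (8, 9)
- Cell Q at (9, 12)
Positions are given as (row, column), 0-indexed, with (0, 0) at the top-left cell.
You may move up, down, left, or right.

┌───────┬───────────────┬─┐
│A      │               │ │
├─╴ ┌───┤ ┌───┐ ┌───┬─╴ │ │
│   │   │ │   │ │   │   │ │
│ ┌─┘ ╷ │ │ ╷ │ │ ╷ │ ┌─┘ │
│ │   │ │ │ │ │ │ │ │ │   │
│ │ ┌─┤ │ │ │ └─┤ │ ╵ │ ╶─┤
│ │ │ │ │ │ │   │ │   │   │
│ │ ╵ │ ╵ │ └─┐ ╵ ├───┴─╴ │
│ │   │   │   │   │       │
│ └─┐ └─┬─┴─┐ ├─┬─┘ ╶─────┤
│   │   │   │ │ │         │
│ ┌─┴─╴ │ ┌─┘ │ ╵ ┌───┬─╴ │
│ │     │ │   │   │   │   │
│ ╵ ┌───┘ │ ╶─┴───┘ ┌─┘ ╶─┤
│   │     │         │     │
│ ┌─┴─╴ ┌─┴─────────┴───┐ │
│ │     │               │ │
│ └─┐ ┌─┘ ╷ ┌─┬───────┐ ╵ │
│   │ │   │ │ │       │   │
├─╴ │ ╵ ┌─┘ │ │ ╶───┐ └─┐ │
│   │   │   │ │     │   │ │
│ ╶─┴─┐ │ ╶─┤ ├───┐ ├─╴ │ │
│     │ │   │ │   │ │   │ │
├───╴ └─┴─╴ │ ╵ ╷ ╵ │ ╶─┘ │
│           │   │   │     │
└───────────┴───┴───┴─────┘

Shortest path A → P at (8, 9): 31 steps
Shortest path A → Q at (9, 12): 35 steps

P is closer (31 steps vs 35 steps).

Path to P:

┌───────┬───────────────┬─┐
│A ↓    │               │ │
├─╴ ┌───┤ ┌───┐ ┌───┬─╴ │ │
│↓ ↲│   │ │   │ │   │   │ │
│ ┌─┘ ╷ │ │ ╷ │ │ ╷ │ ┌─┘ │
│↓│   │ │ │ │ │ │ │ │ │   │
│ │ ┌─┤ │ │ │ └─┤ │ ╵ │ ╶─┤
│↓│ │ │ │ │ │   │ │   │   │
│ │ ╵ │ ╵ │ └─┐ ╵ ├───┴─╴ │
│↓│   │   │   │   │       │
│ └─┐ └─┬─┴─┐ ├─┬─┘ ╶─────┤
│↓  │   │   │ │ │         │
│ ┌─┴─╴ │ ┌─┘ │ ╵ ┌───┬─╴ │
│↓│     │ │   │   │   │   │
│ ╵ ┌───┘ │ ╶─┴───┘ ┌─┘ ╶─┤
│↓  │     │         │     │
│ ┌─┴─╴ ┌─┴─────────┴───┐ │
│↓│     │  ↱ → → → P    │ │
│ └─┐ ┌─┘ ╷ ┌─┬───────┐ ╵ │
│↳ ↓│ │   │↑│ │       │   │
├─╴ │ ╵ ┌─┘ │ │ ╶───┐ └─┐ │
│↓ ↲│   │↱ ↑│ │     │   │ │
│ ╶─┴─┐ │ ╶─┤ ├───┐ ├─╴ │ │
│↳ → ↓│ │↑ ↰│ │   │ │   │ │
├───╴ └─┴─╴ │ ╵ ╷ ╵ │ ╶─┘ │
│    ↳ → → ↑│   │   │     │
└───────────┴───┴───┴─────┘

Path to Q:

┌───────┬───────────────┬─┐
│A ↓    │               │ │
├─╴ ┌───┤ ┌───┐ ┌───┬─╴ │ │
│↓ ↲│   │ │   │ │   │   │ │
│ ┌─┘ ╷ │ │ ╷ │ │ ╷ │ ┌─┘ │
│↓│   │ │ │ │ │ │ │ │ │   │
│ │ ┌─┤ │ │ │ └─┤ │ ╵ │ ╶─┤
│↓│ │ │ │ │ │   │ │   │   │
│ │ ╵ │ ╵ │ └─┐ ╵ ├───┴─╴ │
│↓│   │   │   │   │       │
│ └─┐ └─┬─┴─┐ ├─┬─┘ ╶─────┤
│↓  │   │   │ │ │         │
│ ┌─┴─╴ │ ┌─┘ │ ╵ ┌───┬─╴ │
│↓│     │ │   │   │   │   │
│ ╵ ┌───┘ │ ╶─┴───┘ ┌─┘ ╶─┤
│↓  │     │         │     │
│ ┌─┴─╴ ┌─┴─────────┴───┐ │
│↓│     │  ↱ → → → → → ↓│ │
│ └─┐ ┌─┘ ╷ ┌─┬───────┐ ╵ │
│↳ ↓│ │   │↑│ │       │↳ Q│
├─╴ │ ╵ ┌─┘ │ │ ╶───┐ └─┐ │
│↓ ↲│   │↱ ↑│ │     │   │ │
│ ╶─┴─┐ │ ╶─┤ ├───┐ ├─╴ │ │
│↳ → ↓│ │↑ ↰│ │   │ │   │ │
├───╴ └─┴─╴ │ ╵ ╷ ╵ │ ╶─┘ │
│    ↳ → → ↑│   │   │     │
└───────────┴───┴───┴─────┘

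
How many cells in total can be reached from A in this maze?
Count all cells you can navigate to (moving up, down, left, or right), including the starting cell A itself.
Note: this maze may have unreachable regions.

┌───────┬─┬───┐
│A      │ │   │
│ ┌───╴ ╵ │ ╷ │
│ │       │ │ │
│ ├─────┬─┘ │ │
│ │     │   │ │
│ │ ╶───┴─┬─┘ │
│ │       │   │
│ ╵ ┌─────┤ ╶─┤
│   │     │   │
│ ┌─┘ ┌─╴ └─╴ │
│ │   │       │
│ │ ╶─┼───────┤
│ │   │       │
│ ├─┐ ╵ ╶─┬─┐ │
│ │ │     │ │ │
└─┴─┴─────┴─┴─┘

Using BFS/flood-fill to find all reachable cells from A:
Maze size: 8 × 7 = 56 total cells
32 cell(s) are walled off and cannot be reached from A.
Reachable cells: 24

Reachable region (· marks reachable cells):

┌───────┬─┬───┐
│A · · ·│·│   │
│ ┌───╴ ╵ │ ╷ │
│·│· · · ·│ │ │
│ ├─────┬─┘ │ │
│·│· · ·│   │ │
│ │ ╶───┴─┬─┘ │
│·│· · · ·│   │
│ ╵ ┌─────┤ ╶─┤
│· ·│     │   │
│ ┌─┘ ┌─╴ └─╴ │
│·│   │       │
│ │ ╶─┼───────┤
│·│   │       │
│ ├─┐ ╵ ╶─┬─┐ │
│·│ │     │ │ │
└─┴─┴─────┴─┴─┘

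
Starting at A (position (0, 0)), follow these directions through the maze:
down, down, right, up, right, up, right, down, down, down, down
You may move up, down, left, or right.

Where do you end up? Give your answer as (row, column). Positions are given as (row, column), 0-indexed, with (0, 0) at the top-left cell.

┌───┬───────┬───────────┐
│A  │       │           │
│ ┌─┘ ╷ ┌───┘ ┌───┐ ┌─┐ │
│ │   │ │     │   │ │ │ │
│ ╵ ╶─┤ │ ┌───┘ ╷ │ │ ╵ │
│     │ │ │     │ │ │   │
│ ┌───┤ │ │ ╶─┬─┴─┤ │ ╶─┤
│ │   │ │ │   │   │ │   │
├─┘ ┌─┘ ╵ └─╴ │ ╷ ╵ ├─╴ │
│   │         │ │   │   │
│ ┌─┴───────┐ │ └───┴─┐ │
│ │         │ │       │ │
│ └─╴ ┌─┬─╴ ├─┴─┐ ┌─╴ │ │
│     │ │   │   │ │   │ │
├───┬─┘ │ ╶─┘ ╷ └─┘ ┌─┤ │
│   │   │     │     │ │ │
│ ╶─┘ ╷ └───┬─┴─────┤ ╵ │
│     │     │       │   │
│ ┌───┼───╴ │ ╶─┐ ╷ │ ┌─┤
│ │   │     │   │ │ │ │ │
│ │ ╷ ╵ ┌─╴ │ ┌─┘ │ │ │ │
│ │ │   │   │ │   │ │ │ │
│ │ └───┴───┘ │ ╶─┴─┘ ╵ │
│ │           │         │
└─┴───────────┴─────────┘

Following directions step by step:
Start: (0, 0)
  down: (0, 0) → (1, 0)
  down: (1, 0) → (2, 0)
  right: (2, 0) → (2, 1)
  up: (2, 1) → (1, 1)
  right: (1, 1) → (1, 2)
  up: (1, 2) → (0, 2)
  right: (0, 2) → (0, 3)
  down: (0, 3) → (1, 3)
  down: (1, 3) → (2, 3)
  down: (2, 3) → (3, 3)
  down: (3, 3) → (4, 3)
Final position: (4, 3)

Path taken:

┌───┬───────┬───────────┐
│A  │↱ ↓    │           │
│ ┌─┘ ╷ ┌───┘ ┌───┐ ┌─┐ │
│↓│↱ ↑│↓│     │   │ │ │ │
│ ╵ ╶─┤ │ ┌───┘ ╷ │ │ ╵ │
│↳ ↑  │↓│ │     │ │ │   │
│ ┌───┤ │ │ ╶─┬─┴─┤ │ ╶─┤
│ │   │↓│ │   │   │ │   │
├─┘ ┌─┘ ╵ └─╴ │ ╷ ╵ ├─╴ │
│   │  B      │ │   │   │
│ ┌─┴───────┐ │ └───┴─┐ │
│ │         │ │       │ │
│ └─╴ ┌─┬─╴ ├─┴─┐ ┌─╴ │ │
│     │ │   │   │ │   │ │
├───┬─┘ │ ╶─┘ ╷ └─┘ ┌─┤ │
│   │   │     │     │ │ │
│ ╶─┘ ╷ └───┬─┴─────┤ ╵ │
│     │     │       │   │
│ ┌───┼───╴ │ ╶─┐ ╷ │ ┌─┤
│ │   │     │   │ │ │ │ │
│ │ ╷ ╵ ┌─╴ │ ┌─┘ │ │ │ │
│ │ │   │   │ │   │ │ │ │
│ │ └───┴───┘ │ ╶─┴─┘ ╵ │
│ │           │         │
└─┴───────────┴─────────┘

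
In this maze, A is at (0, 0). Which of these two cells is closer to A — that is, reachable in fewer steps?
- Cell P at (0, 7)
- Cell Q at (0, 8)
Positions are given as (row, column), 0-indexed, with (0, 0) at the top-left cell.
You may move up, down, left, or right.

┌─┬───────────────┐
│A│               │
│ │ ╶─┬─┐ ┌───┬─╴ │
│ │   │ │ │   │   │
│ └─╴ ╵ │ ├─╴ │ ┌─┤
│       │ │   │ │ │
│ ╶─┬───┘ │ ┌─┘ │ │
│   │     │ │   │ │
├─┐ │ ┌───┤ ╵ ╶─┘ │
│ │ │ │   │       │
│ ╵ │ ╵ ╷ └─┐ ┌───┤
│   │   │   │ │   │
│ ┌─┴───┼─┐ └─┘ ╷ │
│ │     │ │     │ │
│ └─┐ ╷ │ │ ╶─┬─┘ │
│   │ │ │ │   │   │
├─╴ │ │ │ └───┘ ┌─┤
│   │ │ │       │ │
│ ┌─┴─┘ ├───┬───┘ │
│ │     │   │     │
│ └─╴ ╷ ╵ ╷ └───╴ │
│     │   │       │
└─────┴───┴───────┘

Shortest path A → P at (0, 7): 13 steps
Shortest path A → Q at (0, 8): 14 steps

P is closer (13 steps vs 14 steps).

Path to P:

┌─┬───────────────┐
│A│↱ → → → → → P  │
│ │ ╶─┬─┐ ┌───┬─╴ │
│↓│↑ ↰│ │ │   │   │
│ └─╴ ╵ │ ├─╴ │ ┌─┤
│↳ → ↑  │ │   │ │ │
│ ╶─┬───┘ │ ┌─┘ │ │
│   │     │ │   │ │
├─┐ │ ┌───┤ ╵ ╶─┘ │
│ │ │ │   │       │
│ ╵ │ ╵ ╷ └─┐ ┌───┤
│   │   │   │ │   │
│ ┌─┴───┼─┐ └─┘ ╷ │
│ │     │ │     │ │
│ └─┐ ╷ │ │ ╶─┬─┘ │
│   │ │ │ │   │   │
├─╴ │ │ │ └───┘ ┌─┤
│   │ │ │       │ │
│ ┌─┴─┘ ├───┬───┘ │
│ │     │   │     │
│ └─╴ ╷ ╵ ╷ └───╴ │
│     │   │       │
└─────┴───┴───────┘

Path to Q:

┌─┬───────────────┐
│A│↱ → → → → → → Q│
│ │ ╶─┬─┐ ┌───┬─╴ │
│↓│↑ ↰│ │ │   │   │
│ └─╴ ╵ │ ├─╴ │ ┌─┤
│↳ → ↑  │ │   │ │ │
│ ╶─┬───┘ │ ┌─┘ │ │
│   │     │ │   │ │
├─┐ │ ┌───┤ ╵ ╶─┘ │
│ │ │ │   │       │
│ ╵ │ ╵ ╷ └─┐ ┌───┤
│   │   │   │ │   │
│ ┌─┴───┼─┐ └─┘ ╷ │
│ │     │ │     │ │
│ └─┐ ╷ │ │ ╶─┬─┘ │
│   │ │ │ │   │   │
├─╴ │ │ │ └───┘ ┌─┤
│   │ │ │       │ │
│ ┌─┴─┘ ├───┬───┘ │
│ │     │   │     │
│ └─╴ ╷ ╵ ╷ └───╴ │
│     │   │       │
└─────┴───┴───────┘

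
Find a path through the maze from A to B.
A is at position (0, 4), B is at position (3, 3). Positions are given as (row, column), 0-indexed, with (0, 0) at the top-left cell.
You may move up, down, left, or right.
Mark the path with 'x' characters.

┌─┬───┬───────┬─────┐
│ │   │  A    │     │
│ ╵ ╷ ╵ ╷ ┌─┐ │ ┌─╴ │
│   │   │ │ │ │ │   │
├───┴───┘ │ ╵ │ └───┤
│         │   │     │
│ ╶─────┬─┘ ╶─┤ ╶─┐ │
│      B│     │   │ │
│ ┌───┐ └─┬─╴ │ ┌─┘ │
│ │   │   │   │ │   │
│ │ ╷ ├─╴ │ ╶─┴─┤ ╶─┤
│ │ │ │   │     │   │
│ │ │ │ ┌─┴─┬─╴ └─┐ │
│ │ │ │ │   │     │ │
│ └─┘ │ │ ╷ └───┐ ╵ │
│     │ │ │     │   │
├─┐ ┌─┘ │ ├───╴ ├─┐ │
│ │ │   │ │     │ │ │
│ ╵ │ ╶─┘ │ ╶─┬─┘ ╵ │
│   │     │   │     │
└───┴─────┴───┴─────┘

Finding the shortest path from (0, 4) to (3, 3):
Path length: 10 steps
Directions: down → down → left → left → left → left → down → right → right → right

Solution:

┌─┬───┬───────┬─────┐
│ │   │  A    │     │
│ ╵ ╷ ╵ ╷ ┌─┐ │ ┌─╴ │
│   │   │x│ │ │ │   │
├───┴───┘ │ ╵ │ └───┤
│x x x x x│   │     │
│ ╶─────┬─┘ ╶─┤ ╶─┐ │
│x x x B│     │   │ │
│ ┌───┐ └─┬─╴ │ ┌─┘ │
│ │   │   │   │ │   │
│ │ ╷ ├─╴ │ ╶─┴─┤ ╶─┤
│ │ │ │   │     │   │
│ │ │ │ ┌─┴─┬─╴ └─┐ │
│ │ │ │ │   │     │ │
│ └─┘ │ │ ╷ └───┐ ╵ │
│     │ │ │     │   │
├─┐ ┌─┘ │ ├───╴ ├─┐ │
│ │ │   │ │     │ │ │
│ ╵ │ ╶─┘ │ ╶─┬─┘ ╵ │
│   │     │   │     │
└───┴─────┴───┴─────┘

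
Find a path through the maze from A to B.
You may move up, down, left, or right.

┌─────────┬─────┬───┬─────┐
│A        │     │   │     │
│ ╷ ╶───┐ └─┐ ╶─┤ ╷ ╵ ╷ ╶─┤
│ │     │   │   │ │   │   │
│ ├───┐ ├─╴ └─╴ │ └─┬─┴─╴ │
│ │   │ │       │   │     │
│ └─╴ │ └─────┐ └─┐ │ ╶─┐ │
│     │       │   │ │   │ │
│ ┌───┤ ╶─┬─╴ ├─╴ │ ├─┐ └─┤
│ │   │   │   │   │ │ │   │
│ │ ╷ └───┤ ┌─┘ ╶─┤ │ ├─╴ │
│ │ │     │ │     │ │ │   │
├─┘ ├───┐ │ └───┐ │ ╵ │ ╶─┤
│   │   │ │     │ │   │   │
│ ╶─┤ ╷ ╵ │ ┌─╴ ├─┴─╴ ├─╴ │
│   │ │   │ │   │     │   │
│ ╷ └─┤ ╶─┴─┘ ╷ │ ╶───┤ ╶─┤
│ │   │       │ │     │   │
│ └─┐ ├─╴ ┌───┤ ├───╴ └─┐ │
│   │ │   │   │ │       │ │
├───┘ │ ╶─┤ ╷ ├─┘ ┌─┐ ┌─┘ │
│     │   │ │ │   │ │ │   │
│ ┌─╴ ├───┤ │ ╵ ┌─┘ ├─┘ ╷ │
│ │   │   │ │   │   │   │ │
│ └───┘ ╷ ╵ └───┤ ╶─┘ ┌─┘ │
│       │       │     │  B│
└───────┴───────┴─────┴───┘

Finding the shortest path through the maze:
Path length: 102 steps
Directions: right → down → right → right → down → down → right → right → right → down → left → down → down → right → right → down → left → down → left → left → left → up → right → up → up → left → left → up → left → down → down → left → down → right → down → right → down → down → left → left → down → down → right → right → right → up → right → down → right → up → up → up → right → down → down → right → up → right → up → right → right → up → left → left → up → right → right → up → left → up → up → up → up → left → up → up → right → down → right → up → right → down → right → down → left → left → down → right → down → right → down → left → down → right → down → left → down → right → down → down → down → down

Solution:

┌─────────┬─────┬───┬─────┐
│A ↓      │     │↱ ↓│↱ ↓  │
│ ╷ ╶───┐ └─┐ ╶─┤ ╷ ╵ ╷ ╶─┤
│ │↳ → ↓│   │   │↑│↳ ↑│↳ ↓│
│ ├───┐ ├─╴ └─╴ │ └─┬─┴─╴ │
│ │   │↓│       │↑ ↰│↓ ← ↲│
│ └─╴ │ └─────┐ └─┐ │ ╶─┐ │
│     │↳ → → ↓│   │↑│↳ ↓│ │
│ ┌───┤ ╶─┬─╴ ├─╴ │ ├─┐ └─┤
│ │↓ ↰│   │↓ ↲│   │↑│ │↳ ↓│
│ │ ╷ └───┤ ┌─┘ ╶─┤ │ ├─╴ │
│ │↓│↑ ← ↰│↓│     │↑│ │↓ ↲│
├─┘ ├───┐ │ └───┐ │ ╵ │ ╶─┤
│↓ ↲│   │↑│↳ → ↓│ │↑ ↰│↳ ↓│
│ ╶─┤ ╷ ╵ │ ┌─╴ ├─┴─╴ ├─╴ │
│↳ ↓│ │↱ ↑│ │↓ ↲│↱ → ↑│↓ ↲│
│ ╷ └─┤ ╶─┴─┘ ╷ │ ╶───┤ ╶─┤
│ │↳ ↓│↑ ← ← ↲│ │↑ ← ↰│↳ ↓│
│ └─┐ ├─╴ ┌───┤ ├───╴ └─┐ │
│   │↓│   │↱ ↓│ │↱ → ↑  │↓│
├───┘ │ ╶─┤ ╷ ├─┘ ┌─┐ ┌─┘ │
│↓ ← ↲│   │↑│↓│↱ ↑│ │ │  ↓│
│ ┌─╴ ├───┤ │ ╵ ┌─┘ ├─┘ ╷ │
│↓│   │↱ ↓│↑│↳ ↑│   │   │↓│
│ └───┘ ╷ ╵ └───┤ ╶─┘ ┌─┘ │
│↳ → → ↑│↳ ↑    │     │  B│
└───────┴───────┴─────┴───┘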